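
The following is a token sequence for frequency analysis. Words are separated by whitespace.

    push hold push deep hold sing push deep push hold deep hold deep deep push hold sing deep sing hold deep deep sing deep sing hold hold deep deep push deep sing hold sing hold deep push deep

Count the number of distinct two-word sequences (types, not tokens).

13

38 tokens → 37 bigram windows in total.
Repeated bigrams (each contributes count−1 duplicates):
  hold deep: 5
  deep push: 4
  deep sing: 4
  push deep: 4
  sing hold: 4
  deep deep: 3
  hold sing: 3
  push hold: 3
  … (2 more repeated)
24 duplicate windows → 37 − 24 = 13 distinct.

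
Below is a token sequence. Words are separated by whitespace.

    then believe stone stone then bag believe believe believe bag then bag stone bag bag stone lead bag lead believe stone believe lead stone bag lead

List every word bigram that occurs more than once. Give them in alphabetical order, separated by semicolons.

Bigram counts meeting the condition (more than once):
  bag lead: 2
  bag stone: 2
  believe believe: 2
  believe stone: 2
  stone bag: 2
  then bag: 2

bag lead; bag stone; believe believe; believe stone; stone bag; then bag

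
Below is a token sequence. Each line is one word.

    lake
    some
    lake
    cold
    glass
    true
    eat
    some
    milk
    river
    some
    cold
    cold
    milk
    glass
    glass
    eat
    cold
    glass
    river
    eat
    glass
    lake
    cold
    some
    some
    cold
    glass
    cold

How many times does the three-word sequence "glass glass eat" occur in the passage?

1

Scanning the 27 overlapping trigram windows for "glass glass eat":
  position 15–17: glass glass eat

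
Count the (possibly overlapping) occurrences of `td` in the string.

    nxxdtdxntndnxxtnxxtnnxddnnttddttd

3

Sliding a length-2 window over the 33 characters (32 positions):
  position 5–6: td
  position 28–29: td
  position 32–33: td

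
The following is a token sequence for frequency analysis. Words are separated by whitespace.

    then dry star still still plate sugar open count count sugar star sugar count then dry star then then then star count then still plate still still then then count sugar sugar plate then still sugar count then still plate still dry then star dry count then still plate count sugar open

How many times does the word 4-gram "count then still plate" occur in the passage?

3

Scanning the 49 overlapping 4-gram windows for "count then still plate":
  position 22–25: count then still plate
  position 37–40: count then still plate
  position 46–49: count then still plate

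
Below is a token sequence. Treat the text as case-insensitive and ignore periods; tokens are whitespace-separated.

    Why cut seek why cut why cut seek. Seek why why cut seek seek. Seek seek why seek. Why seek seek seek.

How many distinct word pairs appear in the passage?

7

22 tokens → 21 bigram windows in total.
Repeated bigrams (each contributes count−1 duplicates):
  seek seek: 6
  seek why: 4
  why cut: 4
  cut seek: 3
  why seek: 2
14 duplicate windows → 21 − 14 = 7 distinct.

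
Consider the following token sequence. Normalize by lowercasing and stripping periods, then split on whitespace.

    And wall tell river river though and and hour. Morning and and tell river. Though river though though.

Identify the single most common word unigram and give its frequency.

Unigram frequencies (highest first):
  and: 5
  river: 4
  though: 4
  tell: 2
  wall: 1
  hour: 1
  … (1 more, each ≤ 1)

"and", 5 times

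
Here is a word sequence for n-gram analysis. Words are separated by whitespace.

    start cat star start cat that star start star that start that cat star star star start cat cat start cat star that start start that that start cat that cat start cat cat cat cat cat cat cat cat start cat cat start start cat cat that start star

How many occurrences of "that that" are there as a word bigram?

Scanning the 49 overlapping bigram windows for "that that":
  position 26–27: that that

1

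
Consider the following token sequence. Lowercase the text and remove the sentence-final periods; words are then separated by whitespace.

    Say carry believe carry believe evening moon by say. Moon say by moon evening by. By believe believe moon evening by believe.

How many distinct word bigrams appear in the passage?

17

22 tokens → 21 bigram windows in total.
Repeated bigrams (each contributes count−1 duplicates):
  by believe: 2
  carry believe: 2
  evening by: 2
  moon evening: 2
4 duplicate windows → 21 − 4 = 17 distinct.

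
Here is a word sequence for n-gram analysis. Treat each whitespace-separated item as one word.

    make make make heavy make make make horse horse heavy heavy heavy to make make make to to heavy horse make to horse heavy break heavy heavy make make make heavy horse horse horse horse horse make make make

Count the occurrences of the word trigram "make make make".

5

Scanning the 37 overlapping trigram windows for "make make make":
  position 1–3: make make make
  position 5–7: make make make
  position 14–16: make make make
  position 28–30: make make make
  position 37–39: make make make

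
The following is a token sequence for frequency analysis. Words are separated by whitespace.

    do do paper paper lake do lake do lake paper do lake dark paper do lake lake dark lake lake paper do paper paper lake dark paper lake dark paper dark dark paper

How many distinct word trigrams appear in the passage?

33 tokens → 31 trigram windows in total.
Repeated trigrams (each contributes count−1 duplicates):
  lake dark paper: 3
  do paper paper: 2
  lake do lake: 2
  lake paper do: 2
  paper do lake: 2
  paper lake dark: 2
  paper paper lake: 2
8 duplicate windows → 31 − 8 = 23 distinct.

23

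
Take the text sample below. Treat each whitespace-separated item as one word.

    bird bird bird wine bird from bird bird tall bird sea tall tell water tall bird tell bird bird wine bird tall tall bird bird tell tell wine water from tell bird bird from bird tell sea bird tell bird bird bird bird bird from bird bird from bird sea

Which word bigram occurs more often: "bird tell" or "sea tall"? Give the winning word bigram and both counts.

"bird tell" (4 vs 1)

"bird tell": 4 occurrences
"sea tall": 1 occurrence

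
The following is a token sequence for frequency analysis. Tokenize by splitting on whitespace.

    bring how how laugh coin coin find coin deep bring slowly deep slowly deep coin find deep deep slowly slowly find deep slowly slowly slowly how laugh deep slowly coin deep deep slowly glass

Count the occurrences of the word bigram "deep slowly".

Scanning the 33 overlapping bigram windows for "deep slowly":
  position 12–13: deep slowly
  position 18–19: deep slowly
  position 22–23: deep slowly
  position 28–29: deep slowly
  position 32–33: deep slowly

5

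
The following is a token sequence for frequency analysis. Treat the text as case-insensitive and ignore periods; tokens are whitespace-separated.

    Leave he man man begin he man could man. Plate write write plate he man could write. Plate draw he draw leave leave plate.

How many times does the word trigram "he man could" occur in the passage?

2

Scanning the 22 overlapping trigram windows for "he man could":
  position 6–8: he man could
  position 14–16: he man could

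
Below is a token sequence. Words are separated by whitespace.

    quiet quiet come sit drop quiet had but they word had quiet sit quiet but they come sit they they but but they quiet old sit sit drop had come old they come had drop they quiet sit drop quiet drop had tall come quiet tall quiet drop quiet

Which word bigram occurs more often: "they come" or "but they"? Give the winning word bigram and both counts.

"but they" (3 vs 2)

"they come": 2 occurrences
"but they": 3 occurrences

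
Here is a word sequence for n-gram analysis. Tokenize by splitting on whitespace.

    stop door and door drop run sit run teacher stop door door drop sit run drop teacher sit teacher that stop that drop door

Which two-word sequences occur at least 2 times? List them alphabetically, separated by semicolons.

door drop; sit run; stop door

Bigram counts meeting the condition (at least 2 times):
  door drop: 2
  sit run: 2
  stop door: 2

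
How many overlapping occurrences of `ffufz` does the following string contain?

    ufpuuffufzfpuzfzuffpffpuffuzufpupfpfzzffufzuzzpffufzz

3

Sliding a length-5 window over the 53 characters (49 positions):
  position 6–10: ffufz
  position 39–43: ffufz
  position 48–52: ffufz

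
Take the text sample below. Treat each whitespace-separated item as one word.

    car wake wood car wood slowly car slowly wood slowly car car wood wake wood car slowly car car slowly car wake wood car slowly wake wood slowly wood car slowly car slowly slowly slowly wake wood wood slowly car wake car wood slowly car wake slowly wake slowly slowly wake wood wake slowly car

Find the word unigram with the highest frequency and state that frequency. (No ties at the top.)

Unigram frequencies (highest first):
  slowly: 17
  car: 16
  wood: 12
  wake: 10

"slowly", 17 times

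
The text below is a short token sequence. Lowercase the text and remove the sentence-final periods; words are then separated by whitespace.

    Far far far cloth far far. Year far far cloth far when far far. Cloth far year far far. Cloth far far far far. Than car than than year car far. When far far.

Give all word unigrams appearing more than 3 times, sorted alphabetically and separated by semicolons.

Unigram counts meeting the condition (more than 3 times):
  cloth: 4
  far: 20

cloth; far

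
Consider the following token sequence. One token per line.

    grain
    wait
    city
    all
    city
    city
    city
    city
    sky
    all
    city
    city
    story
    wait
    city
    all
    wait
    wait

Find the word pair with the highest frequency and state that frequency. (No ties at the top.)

"city city", 4 times

Bigram frequencies (highest first):
  city city: 4
  wait city: 2
  city all: 2
  all city: 2
  grain wait: 1
  city sky: 1
  … (5 more, each ≤ 1)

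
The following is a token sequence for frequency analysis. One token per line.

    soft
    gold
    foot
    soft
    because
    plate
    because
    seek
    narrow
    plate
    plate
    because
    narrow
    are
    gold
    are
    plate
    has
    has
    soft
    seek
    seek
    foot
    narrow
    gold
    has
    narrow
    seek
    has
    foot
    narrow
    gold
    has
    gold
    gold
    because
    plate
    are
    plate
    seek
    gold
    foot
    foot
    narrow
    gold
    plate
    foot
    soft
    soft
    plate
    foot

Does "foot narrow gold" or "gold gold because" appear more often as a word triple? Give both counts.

"foot narrow gold": 3 occurrences
"gold gold because": 1 occurrence

"foot narrow gold" (3 vs 1)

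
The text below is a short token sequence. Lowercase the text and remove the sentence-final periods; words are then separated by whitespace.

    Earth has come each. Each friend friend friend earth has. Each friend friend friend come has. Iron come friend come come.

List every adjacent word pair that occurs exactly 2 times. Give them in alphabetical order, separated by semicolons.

each friend; earth has; friend come

Bigram counts meeting the condition (exactly 2 times):
  each friend: 2
  earth has: 2
  friend come: 2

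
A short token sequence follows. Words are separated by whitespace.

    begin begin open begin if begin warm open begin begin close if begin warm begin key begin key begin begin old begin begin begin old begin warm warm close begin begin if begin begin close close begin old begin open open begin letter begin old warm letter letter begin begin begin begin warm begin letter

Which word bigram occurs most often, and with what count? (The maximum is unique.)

"begin begin", 10 times

Bigram frequencies (highest first):
  begin begin: 10
  begin warm: 4
  begin old: 4
  open begin: 3
  if begin: 3
  old begin: 3
  … (18 more, each ≤ 2)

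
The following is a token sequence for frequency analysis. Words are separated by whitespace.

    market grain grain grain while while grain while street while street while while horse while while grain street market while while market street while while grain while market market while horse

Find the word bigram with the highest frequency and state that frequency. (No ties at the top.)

"while while", 5 times

Bigram frequencies (highest first):
  while while: 5
  grain while: 3
  while grain: 3
  street while: 3
  grain grain: 2
  while street: 2
  … (9 more, each ≤ 2)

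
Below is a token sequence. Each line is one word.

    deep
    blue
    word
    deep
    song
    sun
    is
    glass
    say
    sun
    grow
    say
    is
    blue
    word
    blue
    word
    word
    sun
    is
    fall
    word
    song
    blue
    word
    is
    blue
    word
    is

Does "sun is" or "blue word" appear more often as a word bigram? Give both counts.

"sun is": 2 occurrences
"blue word": 5 occurrences

"blue word" (5 vs 2)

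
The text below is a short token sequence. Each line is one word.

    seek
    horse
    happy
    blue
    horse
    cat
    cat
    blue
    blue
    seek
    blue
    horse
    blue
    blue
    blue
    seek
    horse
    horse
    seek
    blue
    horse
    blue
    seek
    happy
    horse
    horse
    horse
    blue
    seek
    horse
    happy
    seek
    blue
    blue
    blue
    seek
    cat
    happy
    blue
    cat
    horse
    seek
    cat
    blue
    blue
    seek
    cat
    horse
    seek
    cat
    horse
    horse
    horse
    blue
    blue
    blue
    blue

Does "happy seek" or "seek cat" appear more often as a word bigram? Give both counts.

"happy seek": 1 occurrence
"seek cat": 4 occurrences

"seek cat" (4 vs 1)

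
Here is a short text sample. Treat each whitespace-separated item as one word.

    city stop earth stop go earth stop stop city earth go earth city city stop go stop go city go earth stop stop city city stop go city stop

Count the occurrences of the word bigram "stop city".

2

Scanning the 28 overlapping bigram windows for "stop city":
  position 8–9: stop city
  position 23–24: stop city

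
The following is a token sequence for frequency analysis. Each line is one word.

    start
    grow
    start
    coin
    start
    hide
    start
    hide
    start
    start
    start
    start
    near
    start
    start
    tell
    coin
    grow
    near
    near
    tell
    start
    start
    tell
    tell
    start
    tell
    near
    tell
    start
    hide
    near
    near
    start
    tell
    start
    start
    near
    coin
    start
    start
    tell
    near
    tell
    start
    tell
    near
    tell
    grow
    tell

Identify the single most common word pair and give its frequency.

Bigram frequencies (highest first):
  start start: 7
  start tell: 6
  tell start: 5
  near tell: 4
  start hide: 3
  tell near: 3
  … (16 more, each ≤ 2)

"start start", 7 times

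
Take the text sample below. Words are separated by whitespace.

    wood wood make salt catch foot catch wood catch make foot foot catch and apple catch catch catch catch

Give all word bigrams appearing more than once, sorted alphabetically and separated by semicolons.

catch catch; foot catch

Bigram counts meeting the condition (more than once):
  catch catch: 3
  foot catch: 2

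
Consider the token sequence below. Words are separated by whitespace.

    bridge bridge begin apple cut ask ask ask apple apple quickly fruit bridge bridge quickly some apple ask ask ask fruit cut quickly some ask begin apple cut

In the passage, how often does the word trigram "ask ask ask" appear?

2

Scanning the 26 overlapping trigram windows for "ask ask ask":
  position 6–8: ask ask ask
  position 18–20: ask ask ask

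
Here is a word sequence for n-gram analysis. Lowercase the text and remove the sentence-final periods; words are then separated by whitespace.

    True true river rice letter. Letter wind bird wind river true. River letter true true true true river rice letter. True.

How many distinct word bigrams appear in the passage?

12

21 tokens → 20 bigram windows in total.
Repeated bigrams (each contributes count−1 duplicates):
  true true: 4
  true river: 3
  letter true: 2
  rice letter: 2
  river rice: 2
8 duplicate windows → 20 − 8 = 12 distinct.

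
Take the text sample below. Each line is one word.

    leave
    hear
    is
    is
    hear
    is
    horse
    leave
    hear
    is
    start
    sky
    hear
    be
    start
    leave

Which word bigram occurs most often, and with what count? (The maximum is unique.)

Bigram frequencies (highest first):
  hear is: 3
  leave hear: 2
  is is: 1
  is hear: 1
  is horse: 1
  horse leave: 1
  … (6 more, each ≤ 1)

"hear is", 3 times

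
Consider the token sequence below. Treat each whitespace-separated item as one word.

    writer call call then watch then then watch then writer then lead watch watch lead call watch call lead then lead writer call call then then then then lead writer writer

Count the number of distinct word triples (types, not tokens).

24

31 tokens → 29 trigram windows in total.
Repeated trigrams (each contributes count−1 duplicates):
  call call then: 2
  then lead writer: 2
  then then then: 2
  then watch then: 2
  writer call call: 2
5 duplicate windows → 29 − 5 = 24 distinct.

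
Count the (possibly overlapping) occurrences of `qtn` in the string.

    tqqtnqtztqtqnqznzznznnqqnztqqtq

Sliding a length-3 window over the 31 characters (29 positions):
  position 3–5: qtn

1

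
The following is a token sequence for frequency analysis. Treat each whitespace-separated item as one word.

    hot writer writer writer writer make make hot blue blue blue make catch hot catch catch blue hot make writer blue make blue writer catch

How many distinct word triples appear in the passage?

22

25 tokens → 23 trigram windows in total.
Repeated trigrams (each contributes count−1 duplicates):
  writer writer writer: 2
1 duplicate windows → 23 − 1 = 22 distinct.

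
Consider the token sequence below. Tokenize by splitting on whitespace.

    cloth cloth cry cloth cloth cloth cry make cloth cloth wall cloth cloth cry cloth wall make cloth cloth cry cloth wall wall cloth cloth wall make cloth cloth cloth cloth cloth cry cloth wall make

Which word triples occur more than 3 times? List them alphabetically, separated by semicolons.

cloth cloth cloth; cloth cloth cry; cloth cry cloth

Trigram counts meeting the condition (more than 3 times):
  cloth cloth cloth: 4
  cloth cloth cry: 5
  cloth cry cloth: 4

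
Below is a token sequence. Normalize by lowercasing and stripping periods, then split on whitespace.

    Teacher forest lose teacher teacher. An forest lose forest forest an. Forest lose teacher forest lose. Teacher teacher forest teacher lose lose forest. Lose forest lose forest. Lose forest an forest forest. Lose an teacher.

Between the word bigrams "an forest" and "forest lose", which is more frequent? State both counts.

"an forest": 3 occurrences
"forest lose": 8 occurrences

"forest lose" (8 vs 3)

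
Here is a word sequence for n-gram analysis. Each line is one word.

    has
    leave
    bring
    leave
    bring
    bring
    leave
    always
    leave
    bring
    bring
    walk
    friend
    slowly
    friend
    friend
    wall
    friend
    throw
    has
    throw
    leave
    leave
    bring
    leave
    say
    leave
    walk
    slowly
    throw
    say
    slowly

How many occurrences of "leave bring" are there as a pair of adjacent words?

Scanning the 31 overlapping bigram windows for "leave bring":
  position 2–3: leave bring
  position 4–5: leave bring
  position 9–10: leave bring
  position 23–24: leave bring

4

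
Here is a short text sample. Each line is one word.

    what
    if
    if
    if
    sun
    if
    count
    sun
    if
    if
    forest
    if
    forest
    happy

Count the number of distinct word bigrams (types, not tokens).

9

14 tokens → 13 bigram windows in total.
Repeated bigrams (each contributes count−1 duplicates):
  if if: 3
  if forest: 2
  sun if: 2
4 duplicate windows → 13 − 4 = 9 distinct.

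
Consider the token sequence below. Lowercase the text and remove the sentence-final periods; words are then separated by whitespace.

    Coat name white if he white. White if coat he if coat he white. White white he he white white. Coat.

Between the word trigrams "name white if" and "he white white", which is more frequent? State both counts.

"he white white" (3 vs 1)

"name white if": 1 occurrence
"he white white": 3 occurrences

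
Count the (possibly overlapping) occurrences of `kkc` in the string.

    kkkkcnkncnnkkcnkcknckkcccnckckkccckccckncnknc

4

Sliding a length-3 window over the 45 characters (43 positions):
  position 3–5: kkc
  position 12–14: kkc
  position 21–23: kkc
  position 30–32: kkc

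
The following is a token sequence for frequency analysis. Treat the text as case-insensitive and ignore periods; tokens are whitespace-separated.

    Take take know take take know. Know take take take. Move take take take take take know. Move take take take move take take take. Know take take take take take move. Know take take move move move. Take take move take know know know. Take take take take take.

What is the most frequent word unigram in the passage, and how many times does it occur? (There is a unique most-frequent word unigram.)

Unigram frequencies (highest first):
  take: 33
  know: 9
  move: 8

"take", 33 times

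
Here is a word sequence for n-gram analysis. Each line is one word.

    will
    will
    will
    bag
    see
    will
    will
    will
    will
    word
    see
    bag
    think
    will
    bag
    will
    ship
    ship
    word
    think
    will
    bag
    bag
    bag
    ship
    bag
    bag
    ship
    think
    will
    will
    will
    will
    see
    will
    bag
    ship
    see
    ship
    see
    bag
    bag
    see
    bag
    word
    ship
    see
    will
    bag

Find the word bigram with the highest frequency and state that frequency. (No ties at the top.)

"will will", 8 times

Bigram frequencies (highest first):
  will will: 8
  will bag: 5
  bag bag: 4
  see will: 3
  see bag: 3
  think will: 3
  … (17 more, each ≤ 3)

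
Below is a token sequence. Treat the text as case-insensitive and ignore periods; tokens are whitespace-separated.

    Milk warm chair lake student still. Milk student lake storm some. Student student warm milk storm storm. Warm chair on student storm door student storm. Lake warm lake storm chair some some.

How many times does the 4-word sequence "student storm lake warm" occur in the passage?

1

Scanning the 29 overlapping 4-gram windows for "student storm lake warm":
  position 24–27: student storm lake warm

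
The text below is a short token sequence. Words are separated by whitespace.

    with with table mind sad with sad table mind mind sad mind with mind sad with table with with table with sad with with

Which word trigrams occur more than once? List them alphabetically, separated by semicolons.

Trigram counts meeting the condition (more than once):
  mind sad with: 2
  with table with: 2
  with with table: 2

mind sad with; with table with; with with table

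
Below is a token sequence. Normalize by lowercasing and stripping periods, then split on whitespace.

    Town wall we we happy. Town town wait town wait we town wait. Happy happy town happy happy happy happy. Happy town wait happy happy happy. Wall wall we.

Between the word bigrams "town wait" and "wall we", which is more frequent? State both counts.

"town wait" (4 vs 2)

"town wait": 4 occurrences
"wall we": 2 occurrences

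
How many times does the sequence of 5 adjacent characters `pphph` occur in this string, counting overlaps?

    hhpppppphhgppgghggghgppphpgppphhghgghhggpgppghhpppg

0

Sliding a length-5 window over the 51 characters (47 positions):
  (no match at any position)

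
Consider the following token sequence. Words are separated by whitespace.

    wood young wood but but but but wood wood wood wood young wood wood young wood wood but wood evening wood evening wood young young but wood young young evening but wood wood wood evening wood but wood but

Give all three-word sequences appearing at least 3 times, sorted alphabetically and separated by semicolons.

Trigram counts meeting the condition (at least 3 times):
  wood evening wood: 3
  wood wood wood: 3
  wood young wood: 3

wood evening wood; wood wood wood; wood young wood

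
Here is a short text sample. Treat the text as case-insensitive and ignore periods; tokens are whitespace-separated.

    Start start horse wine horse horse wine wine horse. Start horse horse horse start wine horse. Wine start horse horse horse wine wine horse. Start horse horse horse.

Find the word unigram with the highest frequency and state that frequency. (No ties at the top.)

Unigram frequencies (highest first):
  horse: 15
  wine: 7
  start: 6

"horse", 15 times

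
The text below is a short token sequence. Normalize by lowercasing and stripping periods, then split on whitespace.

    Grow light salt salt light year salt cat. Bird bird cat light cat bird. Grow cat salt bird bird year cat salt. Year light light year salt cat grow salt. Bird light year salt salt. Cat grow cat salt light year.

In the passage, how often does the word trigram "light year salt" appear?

3

Scanning the 39 overlapping trigram windows for "light year salt":
  position 5–7: light year salt
  position 25–27: light year salt
  position 32–34: light year salt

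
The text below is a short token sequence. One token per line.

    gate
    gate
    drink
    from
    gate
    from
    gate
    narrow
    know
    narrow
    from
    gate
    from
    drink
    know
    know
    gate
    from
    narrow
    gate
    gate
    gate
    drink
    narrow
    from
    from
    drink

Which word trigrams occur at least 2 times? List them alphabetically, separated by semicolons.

from gate from; gate gate drink

Trigram counts meeting the condition (at least 2 times):
  from gate from: 2
  gate gate drink: 2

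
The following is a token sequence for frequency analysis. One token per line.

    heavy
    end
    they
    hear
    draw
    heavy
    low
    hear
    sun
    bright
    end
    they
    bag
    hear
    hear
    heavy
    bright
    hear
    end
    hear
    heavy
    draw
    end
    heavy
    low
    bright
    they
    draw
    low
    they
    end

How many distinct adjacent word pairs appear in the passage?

27

31 tokens → 30 bigram windows in total.
Repeated bigrams (each contributes count−1 duplicates):
  end they: 2
  hear heavy: 2
  heavy low: 2
3 duplicate windows → 30 − 3 = 27 distinct.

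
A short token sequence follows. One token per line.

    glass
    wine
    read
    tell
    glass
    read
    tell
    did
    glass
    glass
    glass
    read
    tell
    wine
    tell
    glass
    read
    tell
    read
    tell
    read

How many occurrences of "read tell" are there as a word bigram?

Scanning the 20 overlapping bigram windows for "read tell":
  position 3–4: read tell
  position 6–7: read tell
  position 12–13: read tell
  position 17–18: read tell
  position 19–20: read tell

5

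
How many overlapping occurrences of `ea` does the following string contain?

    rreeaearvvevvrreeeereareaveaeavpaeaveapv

8

Sliding a length-2 window over the 40 characters (39 positions):
  position 4–5: ea
  position 6–7: ea
  position 21–22: ea
  position 24–25: ea
  position 27–28: ea
  position 29–30: ea
  position 34–35: ea
  position 37–38: ea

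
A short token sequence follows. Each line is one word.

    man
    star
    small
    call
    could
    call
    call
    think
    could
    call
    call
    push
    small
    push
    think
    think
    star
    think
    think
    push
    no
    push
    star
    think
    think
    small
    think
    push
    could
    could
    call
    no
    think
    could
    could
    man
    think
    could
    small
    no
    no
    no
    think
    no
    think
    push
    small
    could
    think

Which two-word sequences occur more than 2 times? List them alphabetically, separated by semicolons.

could call; no think; think could; think push; think think

Bigram counts meeting the condition (more than 2 times):
  could call: 3
  no think: 3
  think could: 3
  think push: 3
  think think: 3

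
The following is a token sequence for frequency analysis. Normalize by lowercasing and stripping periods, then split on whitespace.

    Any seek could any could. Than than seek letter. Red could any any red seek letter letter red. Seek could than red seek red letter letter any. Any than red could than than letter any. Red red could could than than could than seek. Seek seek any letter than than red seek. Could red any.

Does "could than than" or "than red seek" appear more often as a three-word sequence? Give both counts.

"could than than" (3 vs 2)

"could than than": 3 occurrences
"than red seek": 2 occurrences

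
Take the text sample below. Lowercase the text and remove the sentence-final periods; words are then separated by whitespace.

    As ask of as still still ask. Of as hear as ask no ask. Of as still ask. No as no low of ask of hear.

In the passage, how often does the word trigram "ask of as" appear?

3

Scanning the 24 overlapping trigram windows for "ask of as":
  position 2–4: ask of as
  position 7–9: ask of as
  position 14–16: ask of as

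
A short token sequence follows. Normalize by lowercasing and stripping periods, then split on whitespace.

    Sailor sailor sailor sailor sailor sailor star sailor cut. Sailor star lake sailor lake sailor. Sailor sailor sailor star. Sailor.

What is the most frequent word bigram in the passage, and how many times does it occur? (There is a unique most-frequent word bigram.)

Bigram frequencies (highest first):
  sailor sailor: 8
  sailor star: 3
  star sailor: 2
  lake sailor: 2
  sailor cut: 1
  cut sailor: 1
  … (2 more, each ≤ 1)

"sailor sailor", 8 times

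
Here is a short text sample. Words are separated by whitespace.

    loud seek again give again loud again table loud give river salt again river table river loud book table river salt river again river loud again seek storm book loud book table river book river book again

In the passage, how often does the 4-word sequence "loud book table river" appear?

2

Scanning the 34 overlapping 4-gram windows for "loud book table river":
  position 17–20: loud book table river
  position 30–33: loud book table river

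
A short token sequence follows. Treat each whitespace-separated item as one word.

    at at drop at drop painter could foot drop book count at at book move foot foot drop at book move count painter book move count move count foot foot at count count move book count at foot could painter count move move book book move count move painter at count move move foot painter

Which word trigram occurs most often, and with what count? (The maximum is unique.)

"book move count", 3 times

Trigram frequencies (highest first):
  book move count: 3
  book count at: 2
  at book move: 2
  move count move: 2
  count move move: 2
  at at drop: 1
  … (41 more, each ≤ 1)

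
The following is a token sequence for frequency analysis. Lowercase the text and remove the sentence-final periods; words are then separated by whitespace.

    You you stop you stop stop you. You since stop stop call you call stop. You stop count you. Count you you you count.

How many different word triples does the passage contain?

24 tokens → 22 trigram windows in total.
Repeated trigrams (each contributes count−1 duplicates):
  stop you stop: 2
1 duplicate windows → 22 − 1 = 21 distinct.

21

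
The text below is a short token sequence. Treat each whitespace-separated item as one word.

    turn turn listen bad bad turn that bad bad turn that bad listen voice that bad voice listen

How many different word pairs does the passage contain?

12

18 tokens → 17 bigram windows in total.
Repeated bigrams (each contributes count−1 duplicates):
  that bad: 3
  bad bad: 2
  bad turn: 2
  turn that: 2
5 duplicate windows → 17 − 5 = 12 distinct.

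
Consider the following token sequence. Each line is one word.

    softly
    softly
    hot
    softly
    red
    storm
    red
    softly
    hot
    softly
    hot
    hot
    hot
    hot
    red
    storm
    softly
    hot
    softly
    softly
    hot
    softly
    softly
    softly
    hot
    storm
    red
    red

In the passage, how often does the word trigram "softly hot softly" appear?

4

Scanning the 26 overlapping trigram windows for "softly hot softly":
  position 2–4: softly hot softly
  position 8–10: softly hot softly
  position 17–19: softly hot softly
  position 20–22: softly hot softly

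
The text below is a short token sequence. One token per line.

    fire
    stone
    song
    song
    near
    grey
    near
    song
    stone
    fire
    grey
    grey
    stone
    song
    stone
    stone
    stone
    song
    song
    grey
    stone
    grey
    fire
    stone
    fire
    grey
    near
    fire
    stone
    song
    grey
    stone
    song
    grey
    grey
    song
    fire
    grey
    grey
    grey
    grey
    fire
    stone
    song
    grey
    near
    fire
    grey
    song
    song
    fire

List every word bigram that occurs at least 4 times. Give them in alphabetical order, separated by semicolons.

fire grey; fire stone; grey grey; song grey; stone song

Bigram counts meeting the condition (at least 4 times):
  fire grey: 4
  fire stone: 4
  grey grey: 5
  song grey: 4
  stone song: 6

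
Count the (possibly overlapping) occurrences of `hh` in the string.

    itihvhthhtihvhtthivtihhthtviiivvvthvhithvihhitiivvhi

Sliding a length-2 window over the 52 characters (51 positions):
  position 8–9: hh
  position 22–23: hh
  position 43–44: hh

3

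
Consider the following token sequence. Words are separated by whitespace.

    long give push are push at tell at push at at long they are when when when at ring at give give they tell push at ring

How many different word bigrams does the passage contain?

22

27 tokens → 26 bigram windows in total.
Repeated bigrams (each contributes count−1 duplicates):
  push at: 3
  at ring: 2
  when when: 2
4 duplicate windows → 26 − 4 = 22 distinct.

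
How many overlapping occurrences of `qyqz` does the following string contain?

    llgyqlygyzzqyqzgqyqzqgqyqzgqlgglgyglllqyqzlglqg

Sliding a length-4 window over the 47 characters (44 positions):
  position 12–15: qyqz
  position 17–20: qyqz
  position 23–26: qyqz
  position 39–42: qyqz

4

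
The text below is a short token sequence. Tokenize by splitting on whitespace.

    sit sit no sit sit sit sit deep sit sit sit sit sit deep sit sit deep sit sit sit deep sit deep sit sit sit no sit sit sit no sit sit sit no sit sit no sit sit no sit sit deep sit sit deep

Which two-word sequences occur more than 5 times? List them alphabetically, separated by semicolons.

Bigram counts meeting the condition (more than 5 times):
  deep sit: 6
  no sit: 6
  sit deep: 7
  sit no: 6
  sit sit: 21

deep sit; no sit; sit deep; sit no; sit sit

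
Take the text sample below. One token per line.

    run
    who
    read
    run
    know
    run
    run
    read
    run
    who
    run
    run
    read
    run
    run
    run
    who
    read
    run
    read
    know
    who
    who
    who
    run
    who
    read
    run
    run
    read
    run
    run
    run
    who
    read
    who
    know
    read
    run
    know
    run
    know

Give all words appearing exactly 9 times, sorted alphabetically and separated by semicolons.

read; who

Unigram counts meeting the condition (exactly 9 times):
  read: 9
  who: 9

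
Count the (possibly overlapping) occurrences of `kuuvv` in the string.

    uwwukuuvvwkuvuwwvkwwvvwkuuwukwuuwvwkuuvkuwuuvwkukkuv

Sliding a length-5 window over the 52 characters (48 positions):
  position 5–9: kuuvv

1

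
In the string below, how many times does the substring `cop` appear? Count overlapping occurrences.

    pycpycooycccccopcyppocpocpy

Sliding a length-3 window over the 27 characters (25 positions):
  position 14–16: cop

1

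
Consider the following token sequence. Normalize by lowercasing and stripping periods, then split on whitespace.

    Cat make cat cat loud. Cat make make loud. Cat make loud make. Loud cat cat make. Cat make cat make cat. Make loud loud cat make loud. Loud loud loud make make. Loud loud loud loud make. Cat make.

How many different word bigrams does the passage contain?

9

40 tokens → 39 bigram windows in total.
Repeated bigrams (each contributes count−1 duplicates):
  cat make: 9
  loud loud: 7
  make loud: 6
  make cat: 5
  loud cat: 4
  loud make: 3
  cat cat: 2
  make make: 2
30 duplicate windows → 39 − 30 = 9 distinct.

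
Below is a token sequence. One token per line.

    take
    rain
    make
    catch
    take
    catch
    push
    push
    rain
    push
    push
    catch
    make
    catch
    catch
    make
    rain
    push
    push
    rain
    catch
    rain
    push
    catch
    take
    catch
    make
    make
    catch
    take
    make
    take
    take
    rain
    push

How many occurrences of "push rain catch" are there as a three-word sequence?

Scanning the 33 overlapping trigram windows for "push rain catch":
  position 19–21: push rain catch

1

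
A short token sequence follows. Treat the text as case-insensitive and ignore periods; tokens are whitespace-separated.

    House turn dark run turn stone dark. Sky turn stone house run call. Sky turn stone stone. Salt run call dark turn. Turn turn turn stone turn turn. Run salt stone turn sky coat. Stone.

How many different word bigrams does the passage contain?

35 tokens → 34 bigram windows in total.
Repeated bigrams (each contributes count−1 duplicates):
  turn stone: 4
  turn turn: 4
  run call: 2
  sky turn: 2
  stone turn: 2
9 duplicate windows → 34 − 9 = 25 distinct.

25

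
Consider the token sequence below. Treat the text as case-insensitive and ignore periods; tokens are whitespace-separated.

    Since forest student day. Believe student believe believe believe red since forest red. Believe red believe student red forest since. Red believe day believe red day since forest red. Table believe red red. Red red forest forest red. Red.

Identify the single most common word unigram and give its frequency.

"red", 13 times

Unigram frequencies (highest first):
  red: 13
  believe: 9
  forest: 6
  since: 4
  student: 3
  day: 3
  … (1 more, each ≤ 1)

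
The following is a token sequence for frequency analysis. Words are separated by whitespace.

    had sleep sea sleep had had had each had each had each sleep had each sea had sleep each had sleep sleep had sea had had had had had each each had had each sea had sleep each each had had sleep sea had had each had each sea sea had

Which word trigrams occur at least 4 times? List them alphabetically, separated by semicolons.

Trigram counts meeting the condition (at least 4 times):
  had had each: 4
  had had had: 4

had had each; had had had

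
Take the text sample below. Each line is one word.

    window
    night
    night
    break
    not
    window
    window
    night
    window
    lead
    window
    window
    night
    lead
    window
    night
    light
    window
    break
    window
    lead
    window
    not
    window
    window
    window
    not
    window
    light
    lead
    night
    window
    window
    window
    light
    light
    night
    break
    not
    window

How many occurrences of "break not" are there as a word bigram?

2

Scanning the 39 overlapping bigram windows for "break not":
  position 4–5: break not
  position 38–39: break not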